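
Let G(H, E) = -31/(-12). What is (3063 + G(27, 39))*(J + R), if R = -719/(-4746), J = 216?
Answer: 37738127885/56952 ≈ 6.6263e+5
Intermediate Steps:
G(H, E) = 31/12 (G(H, E) = -31*(-1/12) = 31/12)
R = 719/4746 (R = -719*(-1/4746) = 719/4746 ≈ 0.15150)
(3063 + G(27, 39))*(J + R) = (3063 + 31/12)*(216 + 719/4746) = (36787/12)*(1025855/4746) = 37738127885/56952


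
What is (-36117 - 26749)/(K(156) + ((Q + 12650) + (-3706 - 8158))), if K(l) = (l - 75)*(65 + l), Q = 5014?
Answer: -62866/23701 ≈ -2.6525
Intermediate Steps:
K(l) = (-75 + l)*(65 + l)
(-36117 - 26749)/(K(156) + ((Q + 12650) + (-3706 - 8158))) = (-36117 - 26749)/((-4875 + 156**2 - 10*156) + ((5014 + 12650) + (-3706 - 8158))) = -62866/((-4875 + 24336 - 1560) + (17664 - 11864)) = -62866/(17901 + 5800) = -62866/23701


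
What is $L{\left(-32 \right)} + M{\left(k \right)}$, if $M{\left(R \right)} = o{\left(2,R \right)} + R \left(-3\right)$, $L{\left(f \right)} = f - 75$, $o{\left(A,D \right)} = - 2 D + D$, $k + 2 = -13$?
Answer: $-47$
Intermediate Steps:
$k = -15$ ($k = -2 - 13 = -15$)
$o{\left(A,D \right)} = - D$
$L{\left(f \right)} = -75 + f$ ($L{\left(f \right)} = f - 75 = -75 + f$)
$M{\left(R \right)} = - 4 R$ ($M{\left(R \right)} = - R + R \left(-3\right) = - R - 3 R = - 4 R$)
$L{\left(-32 \right)} + M{\left(k \right)} = \left(-75 - 32\right) - -60 = -107 + 60 = -47$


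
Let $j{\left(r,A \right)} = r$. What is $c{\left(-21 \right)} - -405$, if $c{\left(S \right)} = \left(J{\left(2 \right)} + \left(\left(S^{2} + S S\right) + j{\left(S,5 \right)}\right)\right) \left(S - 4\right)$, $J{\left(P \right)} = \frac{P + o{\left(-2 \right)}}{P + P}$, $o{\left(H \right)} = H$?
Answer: $-21120$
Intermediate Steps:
$J{\left(P \right)} = \frac{-2 + P}{2 P}$ ($J{\left(P \right)} = \frac{P - 2}{P + P} = \frac{-2 + P}{2 P}$)
$c{\left(S \right)} = \left(-4 + S\right) \left(S + 2 S^{2}\right)$ ($c{\left(S \right)} = \left(\frac{-2 + 2}{2 \cdot 2} + \left(\left(S^{2} + S S\right) + S\right)\right) \left(S - 4\right) = \left(\frac{1}{2} \cdot \frac{1}{2} \cdot 0 + \left(\left(S^{2} + S^{2}\right) + S\right)\right) \left(-4 + S\right) = \left(0 + \left(2 S^{2} + S\right)\right) \left(-4 + S\right) = \left(0 + \left(S + 2 S^{2}\right)\right) \left(-4 + S\right) = \left(S + 2 S^{2}\right) \left(-4 + S\right) = \left(-4 + S\right) \left(S + 2 S^{2}\right)$)
$c{\left(-21 \right)} - -405 = - 21 \left(-4 - -147 + 2 \left(-21\right)^{2}\right) - -405 = - 21 \left(-4 + 147 + 2 \cdot 441\right) + 405 = - 21 \left(-4 + 147 + 882\right) + 405 = \left(-21\right) 1025 + 405 = -21525 + 405 = -21120$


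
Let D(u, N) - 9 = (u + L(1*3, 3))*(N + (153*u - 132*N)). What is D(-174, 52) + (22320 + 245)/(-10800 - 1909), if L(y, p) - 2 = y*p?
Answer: 69260862894/12709 ≈ 5.4498e+6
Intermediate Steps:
L(y, p) = 2 + p*y (L(y, p) = 2 + y*p = 2 + p*y)
D(u, N) = 9 + (11 + u)*(-131*N + 153*u) (D(u, N) = 9 + (u + (2 + 3*(1*3)))*(N + (153*u - 132*N)) = 9 + (u + (2 + 3*3))*(N + (-132*N + 153*u)) = 9 + (u + (2 + 9))*(-131*N + 153*u) = 9 + (u + 11)*(-131*N + 153*u) = 9 + (11 + u)*(-131*N + 153*u))
D(-174, 52) + (22320 + 245)/(-10800 - 1909) = (9 - 1441*52 + 153*(-174)**2 + 1683*(-174) - 131*52*(-174)) + (22320 + 245)/(-10800 - 1909) = (9 - 74932 + 153*30276 - 292842 + 1185288) + 22565/(-12709) = (9 - 74932 + 4632228 - 292842 + 1185288) + 22565*(-1/12709) = 5449751 - 22565/12709 = 69260862894/12709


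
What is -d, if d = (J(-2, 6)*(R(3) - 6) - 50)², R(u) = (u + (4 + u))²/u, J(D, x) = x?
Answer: -12996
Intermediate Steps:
R(u) = (4 + 2*u)²/u
d = 12996 (d = (6*(4*(2 + 3)²/3 - 6) - 50)² = (6*(4*(⅓)*5² - 6) - 50)² = (6*(4*(⅓)*25 - 6) - 50)² = (6*(100/3 - 6) - 50)² = (6*(82/3) - 50)² = (164 - 50)² = 114² = 12996)
-d = -1*12996 = -12996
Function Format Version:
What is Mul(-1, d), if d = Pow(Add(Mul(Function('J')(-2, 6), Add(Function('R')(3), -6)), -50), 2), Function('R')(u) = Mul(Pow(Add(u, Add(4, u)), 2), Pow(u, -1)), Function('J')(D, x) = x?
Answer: -12996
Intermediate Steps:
Function('R')(u) = Mul(Pow(u, -1), Pow(Add(4, Mul(2, u)), 2)) (Function('R')(u) = Mul(Pow(Add(4, Mul(2, u)), 2), Pow(u, -1)) = Mul(Pow(u, -1), Pow(Add(4, Mul(2, u)), 2)))
d = 12996 (d = Pow(Add(Mul(6, Add(Mul(4, Pow(3, -1), Pow(Add(2, 3), 2)), -6)), -50), 2) = Pow(Add(Mul(6, Add(Mul(4, Rational(1, 3), Pow(5, 2)), -6)), -50), 2) = Pow(Add(Mul(6, Add(Mul(4, Rational(1, 3), 25), -6)), -50), 2) = Pow(Add(Mul(6, Add(Rational(100, 3), -6)), -50), 2) = Pow(Add(Mul(6, Rational(82, 3)), -50), 2) = Pow(Add(164, -50), 2) = Pow(114, 2) = 12996)
Mul(-1, d) = Mul(-1, 12996) = -12996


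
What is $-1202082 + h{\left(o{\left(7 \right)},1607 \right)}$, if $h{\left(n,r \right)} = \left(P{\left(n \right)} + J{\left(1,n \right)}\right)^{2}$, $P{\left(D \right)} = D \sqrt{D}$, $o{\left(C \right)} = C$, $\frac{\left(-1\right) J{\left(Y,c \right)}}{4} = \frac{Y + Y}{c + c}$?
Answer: $- \frac{58885195}{49} - 8 \sqrt{7} \approx -1.2018 \cdot 10^{6}$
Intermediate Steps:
$J{\left(Y,c \right)} = - \frac{4 Y}{c}$ ($J{\left(Y,c \right)} = - 4 \frac{Y + Y}{c + c} = - 4 \frac{2 Y}{2 c} = - 4 \cdot 2 Y \frac{1}{2 c} = - 4 \frac{Y}{c} = - \frac{4 Y}{c}$)
$P{\left(D \right)} = D^{\frac{3}{2}}$
$h{\left(n,r \right)} = \left(n^{\frac{3}{2}} - \frac{4}{n}\right)^{2}$
$-1202082 + h{\left(o{\left(7 \right)},1607 \right)} = -1202082 + \frac{\left(-4 + 7^{\frac{5}{2}}\right)^{2}}{49} = -1202082 + \frac{\left(-4 + 49 \sqrt{7}\right)^{2}}{49}$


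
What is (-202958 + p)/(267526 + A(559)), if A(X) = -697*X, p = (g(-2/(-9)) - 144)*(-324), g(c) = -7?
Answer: 154034/122097 ≈ 1.2616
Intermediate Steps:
p = 48924 (p = (-7 - 144)*(-324) = -151*(-324) = 48924)
(-202958 + p)/(267526 + A(559)) = (-202958 + 48924)/(267526 - 697*559) = -154034/(267526 - 389623) = -154034/(-122097) = -154034*(-1/122097) = 154034/122097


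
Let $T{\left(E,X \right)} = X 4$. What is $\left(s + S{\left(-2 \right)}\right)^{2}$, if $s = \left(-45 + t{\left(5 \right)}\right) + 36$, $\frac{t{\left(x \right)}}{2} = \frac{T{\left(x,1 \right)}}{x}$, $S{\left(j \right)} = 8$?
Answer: $\frac{9}{25} \approx 0.36$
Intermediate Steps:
$T{\left(E,X \right)} = 4 X$
$t{\left(x \right)} = \frac{8}{x}$ ($t{\left(x \right)} = 2 \frac{4 \cdot 1}{x} = 2 \frac{4}{x} = \frac{8}{x}$)
$s = - \frac{37}{5}$ ($s = \left(-45 + \frac{8}{5}\right) + 36 = - \frac{217}{5} + 36 = - \frac{37}{5} \approx -7.4$)
$\left(s + S{\left(-2 \right)}\right)^{2} = \left(- \frac{37}{5} + 8\right)^{2} = \left(\frac{3}{5}\right)^{2} = \frac{9}{25}$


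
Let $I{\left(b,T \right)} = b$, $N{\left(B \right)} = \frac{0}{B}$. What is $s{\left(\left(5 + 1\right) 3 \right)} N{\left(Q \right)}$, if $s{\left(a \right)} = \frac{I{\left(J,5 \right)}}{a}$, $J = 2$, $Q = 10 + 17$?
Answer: $0$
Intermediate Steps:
$Q = 27$
$N{\left(B \right)} = 0$
$s{\left(a \right)} = \frac{2}{a}$
$s{\left(\left(5 + 1\right) 3 \right)} N{\left(Q \right)} = \frac{2}{\left(5 + 1\right) 3} \cdot 0 = \frac{2}{6 \cdot 3} \cdot 0 = \frac{2}{18} \cdot 0 = 2 \cdot \frac{1}{18} \cdot 0 = \frac{1}{9} \cdot 0 = 0$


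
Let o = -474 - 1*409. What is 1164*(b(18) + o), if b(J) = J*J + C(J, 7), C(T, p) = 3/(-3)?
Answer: -651840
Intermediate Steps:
C(T, p) = -1 (C(T, p) = 3*(-⅓) = -1)
b(J) = -1 + J² (b(J) = J*J - 1 = J² - 1 = -1 + J²)
o = -883 (o = -474 - 409 = -883)
1164*(b(18) + o) = 1164*((-1 + 18²) - 883) = 1164*((-1 + 324) - 883) = 1164*(323 - 883) = 1164*(-560) = -651840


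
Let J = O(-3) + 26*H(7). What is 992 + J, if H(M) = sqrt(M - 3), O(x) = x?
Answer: 1041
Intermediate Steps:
H(M) = sqrt(-3 + M)
J = 49 (J = -3 + 26*sqrt(-3 + 7) = -3 + 26*sqrt(4) = -3 + 26*2 = -3 + 52 = 49)
992 + J = 992 + 49 = 1041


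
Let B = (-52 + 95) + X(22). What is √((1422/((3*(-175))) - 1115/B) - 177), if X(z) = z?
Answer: I*√40755442/455 ≈ 14.031*I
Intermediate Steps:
B = 65 (B = (-52 + 95) + 22 = 43 + 22 = 65)
√((1422/((3*(-175))) - 1115/B) - 177) = √((1422/((3*(-175))) - 1115/65) - 177) = √((1422/(-525) - 1115*1/65) - 177) = √((1422*(-1/525) - 223/13) - 177) = √((-474/175 - 223/13) - 177) = √(-45187/2275 - 177) = √(-447862/2275) = I*√40755442/455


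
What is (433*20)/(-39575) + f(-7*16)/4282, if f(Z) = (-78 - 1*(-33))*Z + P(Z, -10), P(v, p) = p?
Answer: 16198013/16946015 ≈ 0.95586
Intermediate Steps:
f(Z) = -10 - 45*Z (f(Z) = (-78 - 1*(-33))*Z - 10 = (-78 + 33)*Z - 10 = -45*Z - 10 = -10 - 45*Z)
(433*20)/(-39575) + f(-7*16)/4282 = (433*20)/(-39575) + (-10 - (-315)*16)/4282 = 8660*(-1/39575) + (-10 - 45*(-112))*(1/4282) = -1732/7915 + (-10 + 5040)*(1/4282) = -1732/7915 + 5030*(1/4282) = -1732/7915 + 2515/2141 = 16198013/16946015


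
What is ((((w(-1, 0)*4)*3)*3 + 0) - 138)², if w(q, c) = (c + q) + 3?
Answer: 4356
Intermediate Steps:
w(q, c) = 3 + c + q
((((w(-1, 0)*4)*3)*3 + 0) - 138)² = (((((3 + 0 - 1)*4)*3)*3 + 0) - 138)² = ((((2*4)*3)*3 + 0) - 138)² = (((8*3)*3 + 0) - 138)² = ((24*3 + 0) - 138)² = ((72 + 0) - 138)² = (72 - 138)² = (-66)² = 4356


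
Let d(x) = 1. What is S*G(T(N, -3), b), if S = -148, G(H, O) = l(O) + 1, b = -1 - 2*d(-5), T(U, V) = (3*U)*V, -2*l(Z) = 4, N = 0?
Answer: 148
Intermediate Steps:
l(Z) = -2 (l(Z) = -½*4 = -2)
T(U, V) = 3*U*V
b = -3 (b = -1 - 2*1 = -1 - 2 = -3)
G(H, O) = -1 (G(H, O) = -2 + 1 = -1)
S*G(T(N, -3), b) = -148*(-1) = 148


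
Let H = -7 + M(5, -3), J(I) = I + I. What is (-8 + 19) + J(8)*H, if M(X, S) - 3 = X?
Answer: 27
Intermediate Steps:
M(X, S) = 3 + X
J(I) = 2*I
H = 1 (H = -7 + (3 + 5) = -7 + 8 = 1)
(-8 + 19) + J(8)*H = (-8 + 19) + (2*8)*1 = 11 + 16*1 = 11 + 16 = 27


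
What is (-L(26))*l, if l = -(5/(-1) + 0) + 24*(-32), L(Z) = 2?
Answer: 1526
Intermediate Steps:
l = -763 (l = -(5*(-1) + 0) - 768 = -(-5 + 0) - 768 = -1*(-5) - 768 = 5 - 768 = -763)
(-L(26))*l = -1*2*(-763) = -2*(-763) = 1526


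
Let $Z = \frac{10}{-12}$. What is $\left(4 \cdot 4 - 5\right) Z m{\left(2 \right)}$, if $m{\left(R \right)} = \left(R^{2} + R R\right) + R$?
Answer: $- \frac{275}{3} \approx -91.667$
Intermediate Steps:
$Z = - \frac{5}{6}$ ($Z = 10 \left(- \frac{1}{12}\right) = - \frac{5}{6} \approx -0.83333$)
$m{\left(R \right)} = R + 2 R^{2}$ ($m{\left(R \right)} = \left(R^{2} + R^{2}\right) + R = 2 R^{2} + R = R + 2 R^{2}$)
$\left(4 \cdot 4 - 5\right) Z m{\left(2 \right)} = \left(4 \cdot 4 - 5\right) \left(- \frac{5}{6}\right) 2 \left(1 + 2 \cdot 2\right) = \left(16 - 5\right) \left(- \frac{5}{6}\right) 2 \left(1 + 4\right) = 11 \left(- \frac{5}{6}\right) 2 \cdot 5 = \left(- \frac{55}{6}\right) 10 = - \frac{275}{3}$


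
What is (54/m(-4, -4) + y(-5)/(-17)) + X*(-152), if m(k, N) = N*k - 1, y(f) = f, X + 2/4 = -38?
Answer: 497751/85 ≈ 5855.9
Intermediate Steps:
X = -77/2 (X = -½ - 38 = -77/2 ≈ -38.500)
m(k, N) = -1 + N*k
(54/m(-4, -4) + y(-5)/(-17)) + X*(-152) = (54/(-1 - 4*(-4)) - 5/(-17)) - 77/2*(-152) = (54/(-1 + 16) - 5*(-1/17)) + 5852 = (54/15 + 5/17) + 5852 = (54*(1/15) + 5/17) + 5852 = (18/5 + 5/17) + 5852 = 331/85 + 5852 = 497751/85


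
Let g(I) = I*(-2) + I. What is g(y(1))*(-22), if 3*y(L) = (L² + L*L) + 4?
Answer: 44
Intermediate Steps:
y(L) = 4/3 + 2*L²/3 (y(L) = ((L² + L*L) + 4)/3 = ((L² + L²) + 4)/3 = (2*L² + 4)/3 = (4 + 2*L²)/3 = 4/3 + 2*L²/3)
g(I) = -I (g(I) = -2*I + I = -I)
g(y(1))*(-22) = -(4/3 + (⅔)*1²)*(-22) = -(4/3 + (⅔)*1)*(-22) = -(4/3 + ⅔)*(-22) = -1*2*(-22) = -2*(-22) = 44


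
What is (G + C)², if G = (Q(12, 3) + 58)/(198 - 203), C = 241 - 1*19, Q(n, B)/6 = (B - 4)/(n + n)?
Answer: 17715681/400 ≈ 44289.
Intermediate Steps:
Q(n, B) = 3*(-4 + B)/n (Q(n, B) = 6*((B - 4)/(n + n)) = 6*((-4 + B)/((2*n))) = 6*((-4 + B)*(1/(2*n))) = 6*((-4 + B)/(2*n)) = 3*(-4 + B)/n)
C = 222 (C = 241 - 19 = 222)
G = -231/20 (G = (3*(-4 + 3)/12 + 58)/(198 - 203) = (3*(1/12)*(-1) + 58)/(-5) = (-¼ + 58)*(-⅕) = (231/4)*(-⅕) = -231/20 ≈ -11.550)
(G + C)² = (-231/20 + 222)² = (4209/20)² = 17715681/400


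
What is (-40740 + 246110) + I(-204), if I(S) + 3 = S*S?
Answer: 246983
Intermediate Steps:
I(S) = -3 + S**2 (I(S) = -3 + S*S = -3 + S**2)
(-40740 + 246110) + I(-204) = (-40740 + 246110) + (-3 + (-204)**2) = 205370 + (-3 + 41616) = 205370 + 41613 = 246983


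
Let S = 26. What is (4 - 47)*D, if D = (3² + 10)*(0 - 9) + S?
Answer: 6235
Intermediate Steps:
D = -145 (D = (3² + 10)*(0 - 9) + 26 = (9 + 10)*(-9) + 26 = 19*(-9) + 26 = -171 + 26 = -145)
(4 - 47)*D = (4 - 47)*(-145) = -43*(-145) = 6235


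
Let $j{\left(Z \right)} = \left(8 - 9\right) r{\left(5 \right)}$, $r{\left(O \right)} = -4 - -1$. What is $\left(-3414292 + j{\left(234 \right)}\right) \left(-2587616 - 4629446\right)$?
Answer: $24641135398918$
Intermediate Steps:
$r{\left(O \right)} = -3$ ($r{\left(O \right)} = -4 + 1 = -3$)
$j{\left(Z \right)} = 3$ ($j{\left(Z \right)} = \left(8 - 9\right) \left(-3\right) = \left(-1\right) \left(-3\right) = 3$)
$\left(-3414292 + j{\left(234 \right)}\right) \left(-2587616 - 4629446\right) = \left(-3414292 + 3\right) \left(-2587616 - 4629446\right) = \left(-3414289\right) \left(-7217062\right) = 24641135398918$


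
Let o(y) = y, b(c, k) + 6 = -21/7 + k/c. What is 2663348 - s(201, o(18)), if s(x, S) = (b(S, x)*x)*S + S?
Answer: 2655491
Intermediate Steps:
b(c, k) = -9 + k/c (b(c, k) = -6 + (-21/7 + k/c) = -6 + (-21*⅐ + k/c) = -6 + (-3 + k/c) = -9 + k/c)
s(x, S) = S + S*x*(-9 + x/S) (s(x, S) = ((-9 + x/S)*x)*S + S = (x*(-9 + x/S))*S + S = S*x*(-9 + x/S) + S = S + S*x*(-9 + x/S))
2663348 - s(201, o(18)) = 2663348 - (18 - 1*201*(-1*201 + 9*18)) = 2663348 - (18 - 1*201*(-201 + 162)) = 2663348 - (18 - 1*201*(-39)) = 2663348 - (18 + 7839) = 2663348 - 1*7857 = 2663348 - 7857 = 2655491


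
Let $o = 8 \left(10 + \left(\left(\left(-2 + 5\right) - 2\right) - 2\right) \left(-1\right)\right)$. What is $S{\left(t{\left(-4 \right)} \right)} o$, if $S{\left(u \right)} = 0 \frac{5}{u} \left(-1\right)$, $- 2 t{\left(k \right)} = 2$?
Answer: $0$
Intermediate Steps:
$t{\left(k \right)} = -1$ ($t{\left(k \right)} = \left(- \frac{1}{2}\right) 2 = -1$)
$o = 88$ ($o = 8 \left(10 + \left(\left(3 - 2\right) - 2\right) \left(-1\right)\right) = 8 \left(10 + \left(1 - 2\right) \left(-1\right)\right) = 8 \left(10 - -1\right) = 8 \left(10 + 1\right) = 8 \cdot 11 = 88$)
$S{\left(u \right)} = 0$ ($S{\left(u \right)} = 0 \left(-1\right) = 0$)
$S{\left(t{\left(-4 \right)} \right)} o = 0 \cdot 88 = 0$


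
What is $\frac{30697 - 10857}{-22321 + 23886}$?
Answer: $\frac{3968}{313} \approx 12.677$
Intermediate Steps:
$\frac{30697 - 10857}{-22321 + 23886} = \frac{19840}{1565} = 19840 \cdot \frac{1}{1565} = \frac{3968}{313}$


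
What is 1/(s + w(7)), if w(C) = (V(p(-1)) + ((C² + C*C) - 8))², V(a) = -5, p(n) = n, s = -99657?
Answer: -1/92432 ≈ -1.0819e-5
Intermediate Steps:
w(C) = (-13 + 2*C²)² (w(C) = (-5 + ((C² + C*C) - 8))² = (-5 + ((C² + C²) - 8))² = (-5 + (2*C² - 8))² = (-5 + (-8 + 2*C²))² = (-13 + 2*C²)²)
1/(s + w(7)) = 1/(-99657 + (-13 + 2*7²)²) = 1/(-99657 + (-13 + 2*49)²) = 1/(-99657 + (-13 + 98)²) = 1/(-99657 + 85²) = 1/(-99657 + 7225) = 1/(-92432) = -1/92432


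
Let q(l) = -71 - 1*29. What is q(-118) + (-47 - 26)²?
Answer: 5229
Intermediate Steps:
q(l) = -100 (q(l) = -71 - 29 = -100)
q(-118) + (-47 - 26)² = -100 + (-47 - 26)² = -100 + (-73)² = -100 + 5329 = 5229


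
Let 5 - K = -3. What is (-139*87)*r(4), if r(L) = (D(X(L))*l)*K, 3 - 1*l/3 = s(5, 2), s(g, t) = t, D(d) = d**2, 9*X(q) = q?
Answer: -515968/9 ≈ -57330.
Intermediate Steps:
X(q) = q/9
K = 8 (K = 5 - 1*(-3) = 5 + 3 = 8)
l = 3 (l = 9 - 3*2 = 9 - 6 = 3)
r(L) = 8*L**2/27 (r(L) = ((L/9)**2*3)*8 = ((L**2/81)*3)*8 = (L**2/27)*8 = 8*L**2/27)
(-139*87)*r(4) = (-139*87)*((8/27)*4**2) = -32248*16/9 = -12093*128/27 = -515968/9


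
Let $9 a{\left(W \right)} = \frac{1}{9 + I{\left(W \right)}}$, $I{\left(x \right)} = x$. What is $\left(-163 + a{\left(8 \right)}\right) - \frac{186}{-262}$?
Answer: $- \frac{3252649}{20043} \approx -162.28$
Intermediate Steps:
$a{\left(W \right)} = \frac{1}{9 \left(9 + W\right)}$
$\left(-163 + a{\left(8 \right)}\right) - \frac{186}{-262} = \left(-163 + \frac{1}{9 \left(9 + 8\right)}\right) - \frac{186}{-262} = \left(-163 + \frac{1}{9 \cdot 17}\right) - - \frac{93}{131} = \left(-163 + \frac{1}{9} \cdot \frac{1}{17}\right) + \frac{93}{131} = \left(-163 + \frac{1}{153}\right) + \frac{93}{131} = - \frac{24938}{153} + \frac{93}{131} = - \frac{3252649}{20043}$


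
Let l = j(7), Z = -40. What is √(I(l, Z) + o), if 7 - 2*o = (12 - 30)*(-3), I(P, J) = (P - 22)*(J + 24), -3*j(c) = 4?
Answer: √12594/6 ≈ 18.704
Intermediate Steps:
j(c) = -4/3 (j(c) = -⅓*4 = -4/3)
l = -4/3 ≈ -1.3333
I(P, J) = (-22 + P)*(24 + J)
o = -47/2 (o = 7/2 - (12 - 30)*(-3)/2 = 7/2 - (-9)*(-3) = 7/2 - ½*54 = 7/2 - 27 = -47/2 ≈ -23.500)
√(I(l, Z) + o) = √((-528 - 22*(-40) + 24*(-4/3) - 40*(-4/3)) - 47/2) = √((-528 + 880 - 32 + 160/3) - 47/2) = √(1120/3 - 47/2) = √(2099/6) = √12594/6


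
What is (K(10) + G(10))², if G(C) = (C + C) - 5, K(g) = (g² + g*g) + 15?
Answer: 52900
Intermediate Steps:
K(g) = 15 + 2*g² (K(g) = (g² + g²) + 15 = 2*g² + 15 = 15 + 2*g²)
G(C) = -5 + 2*C (G(C) = 2*C - 5 = -5 + 2*C)
(K(10) + G(10))² = ((15 + 2*10²) + (-5 + 2*10))² = ((15 + 2*100) + (-5 + 20))² = ((15 + 200) + 15)² = (215 + 15)² = 230² = 52900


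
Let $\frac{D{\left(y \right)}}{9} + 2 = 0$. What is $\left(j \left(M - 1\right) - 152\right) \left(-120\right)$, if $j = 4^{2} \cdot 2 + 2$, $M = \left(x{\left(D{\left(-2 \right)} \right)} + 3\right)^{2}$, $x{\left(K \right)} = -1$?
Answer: $6000$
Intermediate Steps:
$D{\left(y \right)} = -18$ ($D{\left(y \right)} = -18 + 9 \cdot 0 = -18 + 0 = -18$)
$M = 4$ ($M = \left(-1 + 3\right)^{2} = 2^{2} = 4$)
$j = 34$ ($j = 16 \cdot 2 + 2 = 32 + 2 = 34$)
$\left(j \left(M - 1\right) - 152\right) \left(-120\right) = \left(34 \left(4 - 1\right) - 152\right) \left(-120\right) = \left(34 \cdot 3 - 152\right) \left(-120\right) = \left(102 - 152\right) \left(-120\right) = \left(-50\right) \left(-120\right) = 6000$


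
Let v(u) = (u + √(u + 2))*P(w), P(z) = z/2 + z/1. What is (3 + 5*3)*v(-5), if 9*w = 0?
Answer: 0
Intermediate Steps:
w = 0 (w = (⅑)*0 = 0)
P(z) = 3*z/2 (P(z) = z*(½) + z*1 = z/2 + z = 3*z/2)
v(u) = 0 (v(u) = (u + √(u + 2))*((3/2)*0) = (u + √(2 + u))*0 = 0)
(3 + 5*3)*v(-5) = (3 + 5*3)*0 = (3 + 15)*0 = 18*0 = 0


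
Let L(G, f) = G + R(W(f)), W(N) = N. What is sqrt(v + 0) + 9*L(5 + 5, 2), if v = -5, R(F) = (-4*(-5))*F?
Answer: 450 + I*sqrt(5) ≈ 450.0 + 2.2361*I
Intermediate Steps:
R(F) = 20*F
L(G, f) = G + 20*f
sqrt(v + 0) + 9*L(5 + 5, 2) = sqrt(-5 + 0) + 9*((5 + 5) + 20*2) = sqrt(-5) + 9*(10 + 40) = I*sqrt(5) + 9*50 = I*sqrt(5) + 450 = 450 + I*sqrt(5)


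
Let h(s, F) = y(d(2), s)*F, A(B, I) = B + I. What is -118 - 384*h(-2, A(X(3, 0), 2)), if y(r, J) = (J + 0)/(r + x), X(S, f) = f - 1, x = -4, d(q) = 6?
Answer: 266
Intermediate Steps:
X(S, f) = -1 + f
y(r, J) = J/(-4 + r) (y(r, J) = (J + 0)/(r - 4) = J/(-4 + r))
h(s, F) = F*s/2 (h(s, F) = (s/(-4 + 6))*F = (s/2)*F = F*s/2)
-118 - 384*h(-2, A(X(3, 0), 2)) = -118 - 192*((-1 + 0) + 2)*(-2) = -118 - 192*(-1 + 2)*(-2) = -118 - 192*(-2) = -118 - 384*(-1) = -118 + 384 = 266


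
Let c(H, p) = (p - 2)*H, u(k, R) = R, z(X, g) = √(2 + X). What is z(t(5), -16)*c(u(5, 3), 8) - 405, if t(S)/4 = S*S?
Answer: -405 + 18*√102 ≈ -223.21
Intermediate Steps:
t(S) = 4*S² (t(S) = 4*(S*S) = 4*S²)
c(H, p) = H*(-2 + p) (c(H, p) = (-2 + p)*H = H*(-2 + p))
z(t(5), -16)*c(u(5, 3), 8) - 405 = √(2 + 4*5²)*(3*(-2 + 8)) - 405 = √(2 + 4*25)*(3*6) - 405 = √(2 + 100)*18 - 405 = √102*18 - 405 = 18*√102 - 405 = -405 + 18*√102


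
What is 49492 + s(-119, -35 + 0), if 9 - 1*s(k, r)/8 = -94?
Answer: 50316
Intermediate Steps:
s(k, r) = 824 (s(k, r) = 72 - 8*(-94) = 72 + 752 = 824)
49492 + s(-119, -35 + 0) = 49492 + 824 = 50316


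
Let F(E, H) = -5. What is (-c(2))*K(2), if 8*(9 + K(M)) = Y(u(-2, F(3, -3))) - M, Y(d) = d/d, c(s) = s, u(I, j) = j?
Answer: 73/4 ≈ 18.250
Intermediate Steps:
Y(d) = 1
K(M) = -71/8 - M/8 (K(M) = -9 + (1 - M)/8 = -9 + (⅛ - M/8) = -71/8 - M/8)
(-c(2))*K(2) = (-1*2)*(-71/8 - ⅛*2) = -2*(-71/8 - ¼) = -2*(-73/8) = 73/4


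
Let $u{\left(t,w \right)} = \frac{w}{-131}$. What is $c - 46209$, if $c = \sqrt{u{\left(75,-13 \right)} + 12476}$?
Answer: $-46209 + \frac{\sqrt{214102339}}{131} \approx -46097.0$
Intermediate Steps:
$u{\left(t,w \right)} = - \frac{w}{131}$ ($u{\left(t,w \right)} = w \left(- \frac{1}{131}\right) = - \frac{w}{131}$)
$c = \frac{\sqrt{214102339}}{131}$ ($c = \sqrt{\left(- \frac{1}{131}\right) \left(-13\right) + 12476} = \sqrt{\frac{13}{131} + 12476} = \sqrt{\frac{1634369}{131}} = \frac{\sqrt{214102339}}{131} \approx 111.7$)
$c - 46209 = \frac{\sqrt{214102339}}{131} - 46209 = -46209 + \frac{\sqrt{214102339}}{131}$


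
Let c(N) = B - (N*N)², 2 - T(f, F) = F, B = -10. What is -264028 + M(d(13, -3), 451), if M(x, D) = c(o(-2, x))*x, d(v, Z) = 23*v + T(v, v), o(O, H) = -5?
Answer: -446908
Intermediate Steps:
T(f, F) = 2 - F
c(N) = -10 - N⁴ (c(N) = -10 - (N*N)² = -10 - (N²)² = -10 - N⁴)
d(v, Z) = 2 + 22*v (d(v, Z) = 23*v + (2 - v) = 2 + 22*v)
M(x, D) = -635*x (M(x, D) = (-10 - 1*(-5)⁴)*x = (-10 - 1*625)*x = (-10 - 625)*x = -635*x)
-264028 + M(d(13, -3), 451) = -264028 - 635*(2 + 22*13) = -264028 - 635*(2 + 286) = -264028 - 635*288 = -264028 - 182880 = -446908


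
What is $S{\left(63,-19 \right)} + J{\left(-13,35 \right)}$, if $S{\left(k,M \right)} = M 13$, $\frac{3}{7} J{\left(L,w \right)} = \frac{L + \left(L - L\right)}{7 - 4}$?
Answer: $- \frac{2314}{9} \approx -257.11$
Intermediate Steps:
$J{\left(L,w \right)} = \frac{7 L}{9}$ ($J{\left(L,w \right)} = \frac{7 \frac{L + \left(L - L\right)}{7 - 4}}{3} = \frac{7 \frac{L + 0}{3}}{3} = \frac{7 L \frac{1}{3}}{3} = \frac{7 \frac{L}{3}}{3} = \frac{7 L}{9}$)
$S{\left(k,M \right)} = 13 M$
$S{\left(63,-19 \right)} + J{\left(-13,35 \right)} = 13 \left(-19\right) + \frac{7}{9} \left(-13\right) = -247 - \frac{91}{9} = - \frac{2314}{9}$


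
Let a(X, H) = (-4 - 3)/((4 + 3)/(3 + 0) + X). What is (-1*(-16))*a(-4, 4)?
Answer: 336/5 ≈ 67.200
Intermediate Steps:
a(X, H) = -7/(7/3 + X)
(-1*(-16))*a(-4, 4) = (-1*(-16))*(-21/(7 + 3*(-4))) = 16*(-21/(7 - 12)) = 16*(-21/(-5)) = 16*(-21*(-1/5)) = 16*(21/5) = 336/5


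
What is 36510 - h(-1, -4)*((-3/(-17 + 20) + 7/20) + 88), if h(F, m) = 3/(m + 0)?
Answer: 2926041/80 ≈ 36576.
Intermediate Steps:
h(F, m) = 3/m
36510 - h(-1, -4)*((-3/(-17 + 20) + 7/20) + 88) = 36510 - 3/(-4)*((-3/(-17 + 20) + 7/20) + 88) = 36510 - 3*(-¼)*((-3/3 + 7*(1/20)) + 88) = 36510 - (-3)*((-3*⅓ + 7/20) + 88)/4 = 36510 - (-3)*((-1 + 7/20) + 88)/4 = 36510 - (-3)*(-13/20 + 88)/4 = 36510 - (-3)*1747/(4*20) = 36510 - 1*(-5241/80) = 36510 + 5241/80 = 2926041/80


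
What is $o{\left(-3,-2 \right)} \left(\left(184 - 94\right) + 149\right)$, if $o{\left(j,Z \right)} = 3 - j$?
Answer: $1434$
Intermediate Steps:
$o{\left(-3,-2 \right)} \left(\left(184 - 94\right) + 149\right) = \left(3 - -3\right) \left(\left(184 - 94\right) + 149\right) = \left(3 + 3\right) \left(90 + 149\right) = 6 \cdot 239 = 1434$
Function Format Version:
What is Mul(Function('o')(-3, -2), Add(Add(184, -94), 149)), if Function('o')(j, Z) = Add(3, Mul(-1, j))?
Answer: 1434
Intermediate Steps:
Mul(Function('o')(-3, -2), Add(Add(184, -94), 149)) = Mul(Add(3, Mul(-1, -3)), Add(Add(184, -94), 149)) = Mul(Add(3, 3), Add(90, 149)) = Mul(6, 239) = 1434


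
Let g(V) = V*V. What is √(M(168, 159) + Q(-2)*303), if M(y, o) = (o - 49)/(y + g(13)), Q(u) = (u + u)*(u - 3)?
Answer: √688265210/337 ≈ 77.848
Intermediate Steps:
g(V) = V²
Q(u) = 2*u*(-3 + u) (Q(u) = (2*u)*(-3 + u) = 2*u*(-3 + u))
M(y, o) = (-49 + o)/(169 + y) (M(y, o) = (o - 49)/(y + 13²) = (-49 + o)/(y + 169) = (-49 + o)/(169 + y))
√(M(168, 159) + Q(-2)*303) = √((-49 + 159)/(169 + 168) + (2*(-2)*(-3 - 2))*303) = √(110/337 + (2*(-2)*(-5))*303) = √((1/337)*110 + 20*303) = √(110/337 + 6060) = √(2042330/337) = √688265210/337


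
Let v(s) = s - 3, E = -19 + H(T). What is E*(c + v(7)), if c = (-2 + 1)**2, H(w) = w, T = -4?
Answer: -115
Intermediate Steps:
E = -23 (E = -19 - 4 = -23)
v(s) = -3 + s
c = 1 (c = (-1)**2 = 1)
E*(c + v(7)) = -23*(1 + (-3 + 7)) = -23*(1 + 4) = -23*5 = -115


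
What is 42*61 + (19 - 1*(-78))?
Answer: 2659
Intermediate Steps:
42*61 + (19 - 1*(-78)) = 2562 + (19 + 78) = 2562 + 97 = 2659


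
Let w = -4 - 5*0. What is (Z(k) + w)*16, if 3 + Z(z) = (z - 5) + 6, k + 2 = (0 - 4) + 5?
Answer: -112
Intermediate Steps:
k = -1 (k = -2 + ((0 - 4) + 5) = -2 + (-4 + 5) = -2 + 1 = -1)
Z(z) = -2 + z (Z(z) = -3 + ((z - 5) + 6) = -3 + ((-5 + z) + 6) = -3 + (1 + z) = -2 + z)
w = -4 (w = -4 + 0 = -4)
(Z(k) + w)*16 = ((-2 - 1) - 4)*16 = (-3 - 4)*16 = -7*16 = -112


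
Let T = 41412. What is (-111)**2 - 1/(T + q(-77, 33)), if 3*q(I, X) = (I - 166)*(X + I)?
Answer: 554149295/44976 ≈ 12321.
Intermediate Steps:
q(I, X) = (-166 + I)*(I + X)/3 (q(I, X) = ((I - 166)*(X + I))/3 = ((-166 + I)*(I + X))/3 = (-166 + I)*(I + X)/3)
(-111)**2 - 1/(T + q(-77, 33)) = (-111)**2 - 1/(41412 + (-166/3*(-77) - 166/3*33 + (1/3)*(-77)**2 + (1/3)*(-77)*33)) = 12321 - 1/(41412 + (12782/3 - 1826 + (1/3)*5929 - 847)) = 12321 - 1/(41412 + (12782/3 - 1826 + 5929/3 - 847)) = 12321 - 1/(41412 + 3564) = 12321 - 1/44976 = 554149295/44976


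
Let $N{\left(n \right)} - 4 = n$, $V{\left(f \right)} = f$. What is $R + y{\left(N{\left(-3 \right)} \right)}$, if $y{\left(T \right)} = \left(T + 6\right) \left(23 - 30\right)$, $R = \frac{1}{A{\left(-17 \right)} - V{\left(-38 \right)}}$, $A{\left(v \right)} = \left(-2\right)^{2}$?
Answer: $- \frac{2057}{42} \approx -48.976$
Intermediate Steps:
$A{\left(v \right)} = 4$
$N{\left(n \right)} = 4 + n$
$R = \frac{1}{42}$ ($R = \frac{1}{4 - -38} = \frac{1}{4 + 38} = \frac{1}{42} \approx 0.02381$)
$y{\left(T \right)} = -42 - 7 T$ ($y{\left(T \right)} = \left(6 + T\right) \left(-7\right) = -42 - 7 T$)
$R + y{\left(N{\left(-3 \right)} \right)} = \frac{1}{42} - \left(42 + 7 \left(4 - 3\right)\right) = \frac{1}{42} - 49 = - \frac{2057}{42}$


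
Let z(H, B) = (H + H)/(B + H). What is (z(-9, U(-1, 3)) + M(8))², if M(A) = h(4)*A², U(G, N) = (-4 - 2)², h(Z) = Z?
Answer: 586756/9 ≈ 65195.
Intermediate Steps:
U(G, N) = 36 (U(G, N) = (-6)² = 36)
M(A) = 4*A²
z(H, B) = 2*H/(B + H) (z(H, B) = (2*H)/(B + H) = 2*H/(B + H))
(z(-9, U(-1, 3)) + M(8))² = (2*(-9)/(36 - 9) + 4*8²)² = (2*(-9)/27 + 4*64)² = (2*(-9)*(1/27) + 256)² = (-⅔ + 256)² = (766/3)² = 586756/9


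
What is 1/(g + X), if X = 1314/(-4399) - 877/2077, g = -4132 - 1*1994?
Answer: -9136723/55978152199 ≈ -0.00016322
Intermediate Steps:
g = -6126 (g = -4132 - 1994 = -6126)
X = -6587101/9136723 (X = 1314*(-1/4399) - 877*1/2077 = -1314/4399 - 877/2077 = -6587101/9136723 ≈ -0.72095)
1/(g + X) = 1/(-6126 - 6587101/9136723) = 1/(-55978152199/9136723) = -9136723/55978152199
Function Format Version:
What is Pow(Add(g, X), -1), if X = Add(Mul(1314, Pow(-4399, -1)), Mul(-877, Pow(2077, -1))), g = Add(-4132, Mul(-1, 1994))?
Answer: Rational(-9136723, 55978152199) ≈ -0.00016322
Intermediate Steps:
g = -6126 (g = Add(-4132, -1994) = -6126)
X = Rational(-6587101, 9136723) (X = Add(Mul(1314, Rational(-1, 4399)), Mul(-877, Rational(1, 2077))) = Add(Rational(-1314, 4399), Rational(-877, 2077)) = Rational(-6587101, 9136723) ≈ -0.72095)
Pow(Add(g, X), -1) = Pow(Add(-6126, Rational(-6587101, 9136723)), -1) = Pow(Rational(-55978152199, 9136723), -1) = Rational(-9136723, 55978152199)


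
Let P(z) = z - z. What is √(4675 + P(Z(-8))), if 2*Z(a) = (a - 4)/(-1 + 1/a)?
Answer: 5*√187 ≈ 68.374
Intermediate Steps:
Z(a) = (-4 + a)/(2*(-1 + 1/a)) (Z(a) = ((a - 4)/(-1 + 1/a))/2 = ((-4 + a)/(-1 + 1/a))/2 = (-4 + a)/(2*(-1 + 1/a)))
P(z) = 0
√(4675 + P(Z(-8))) = √(4675 + 0) = √4675 = 5*√187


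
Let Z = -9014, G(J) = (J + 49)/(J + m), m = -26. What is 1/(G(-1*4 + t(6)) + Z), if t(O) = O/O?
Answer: -29/261452 ≈ -0.00011092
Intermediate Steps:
t(O) = 1
G(J) = (49 + J)/(-26 + J) (G(J) = (J + 49)/(J - 26) = (49 + J)/(-26 + J))
1/(G(-1*4 + t(6)) + Z) = 1/((49 + (-1*4 + 1))/(-26 + (-1*4 + 1)) - 9014) = 1/((49 + (-4 + 1))/(-26 + (-4 + 1)) - 9014) = 1/((49 - 3)/(-26 - 3) - 9014) = 1/(46/(-29) - 9014) = 1/(-1/29*46 - 9014) = 1/(-46/29 - 9014) = 1/(-261452/29) = -29/261452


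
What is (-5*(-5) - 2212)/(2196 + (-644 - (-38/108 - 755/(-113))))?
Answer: -13345074/9431681 ≈ -1.4149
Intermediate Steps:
(-5*(-5) - 2212)/(2196 + (-644 - (-38/108 - 755/(-113)))) = (25 - 2212)/(2196 + (-644 - (-38*1/108 - 755*(-1/113)))) = -2187/(2196 + (-644 - (-19/54 + 755/113))) = -2187/(2196 + (-644 - 1*38623/6102)) = -2187/(2196 + (-644 - 38623/6102)) = -2187/(2196 - 3968311/6102) = -2187/9431681/6102 = -2187*6102/9431681 = -13345074/9431681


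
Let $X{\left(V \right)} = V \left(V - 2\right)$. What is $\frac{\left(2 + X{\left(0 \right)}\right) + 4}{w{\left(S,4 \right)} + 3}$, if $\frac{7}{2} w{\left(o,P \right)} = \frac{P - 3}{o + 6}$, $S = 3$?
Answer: $\frac{378}{191} \approx 1.9791$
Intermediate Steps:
$X{\left(V \right)} = V \left(-2 + V\right)$
$w{\left(o,P \right)} = \frac{2 \left(-3 + P\right)}{7 \left(6 + o\right)}$ ($w{\left(o,P \right)} = \frac{2 \frac{P - 3}{o + 6}}{7} = \frac{2 \frac{-3 + P}{6 + o}}{7} = \frac{2 \left(-3 + P\right)}{7 \left(6 + o\right)}$)
$\frac{\left(2 + X{\left(0 \right)}\right) + 4}{w{\left(S,4 \right)} + 3} = \frac{\left(2 + 0 \left(-2 + 0\right)\right) + 4}{\frac{2 \left(-3 + 4\right)}{7 \left(6 + 3\right)} + 3} = \frac{\left(2 + 0 \left(-2\right)\right) + 4}{\frac{2}{7} \cdot \frac{1}{9} \cdot 1 + 3} = \frac{\left(2 + 0\right) + 4}{\frac{2}{7} \cdot \frac{1}{9} \cdot 1 + 3} = \frac{2 + 4}{\frac{2}{63} + 3} = \frac{6}{\frac{191}{63}} = 6 \cdot \frac{63}{191} = \frac{378}{191}$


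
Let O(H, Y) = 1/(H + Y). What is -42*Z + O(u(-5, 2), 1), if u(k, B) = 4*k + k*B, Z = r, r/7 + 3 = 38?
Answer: -298411/29 ≈ -10290.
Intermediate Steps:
r = 245 (r = -21 + 7*38 = -21 + 266 = 245)
Z = 245
u(k, B) = 4*k + B*k
-42*Z + O(u(-5, 2), 1) = -42*245 + 1/(-5*(4 + 2) + 1) = -10290 + 1/(-5*6 + 1) = -10290 + 1/(-30 + 1) = -10290 + 1/(-29) = -10290 - 1/29 = -298411/29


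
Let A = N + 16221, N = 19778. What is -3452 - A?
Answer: -39451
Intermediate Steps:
A = 35999 (A = 19778 + 16221 = 35999)
-3452 - A = -3452 - 1*35999 = -3452 - 35999 = -39451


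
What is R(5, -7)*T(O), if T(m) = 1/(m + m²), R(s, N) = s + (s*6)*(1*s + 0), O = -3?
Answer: 155/6 ≈ 25.833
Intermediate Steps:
R(s, N) = s + 6*s² (R(s, N) = s + (6*s)*(s + 0) = s + (6*s)*s = s + 6*s²)
R(5, -7)*T(O) = (5*(1 + 6*5))*(1/((-3)*(1 - 3))) = (5*(1 + 30))*(-⅓/(-2)) = (5*31)*(-⅓*(-½)) = 155*(⅙) = 155/6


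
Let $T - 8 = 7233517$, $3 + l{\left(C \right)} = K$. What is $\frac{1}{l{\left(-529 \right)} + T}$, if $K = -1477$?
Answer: $\frac{1}{7232045} \approx 1.3827 \cdot 10^{-7}$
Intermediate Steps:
$l{\left(C \right)} = -1480$ ($l{\left(C \right)} = -3 - 1477 = -1480$)
$T = 7233525$ ($T = 8 + 7233517 = 7233525$)
$\frac{1}{l{\left(-529 \right)} + T} = \frac{1}{-1480 + 7233525} = \frac{1}{7232045}$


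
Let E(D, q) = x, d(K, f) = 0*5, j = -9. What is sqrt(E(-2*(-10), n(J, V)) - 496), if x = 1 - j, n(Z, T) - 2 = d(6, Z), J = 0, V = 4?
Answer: 9*I*sqrt(6) ≈ 22.045*I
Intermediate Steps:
d(K, f) = 0
n(Z, T) = 2 (n(Z, T) = 2 + 0 = 2)
x = 10 (x = 1 - 1*(-9) = 1 + 9 = 10)
E(D, q) = 10
sqrt(E(-2*(-10), n(J, V)) - 496) = sqrt(10 - 496) = sqrt(-486) = 9*I*sqrt(6)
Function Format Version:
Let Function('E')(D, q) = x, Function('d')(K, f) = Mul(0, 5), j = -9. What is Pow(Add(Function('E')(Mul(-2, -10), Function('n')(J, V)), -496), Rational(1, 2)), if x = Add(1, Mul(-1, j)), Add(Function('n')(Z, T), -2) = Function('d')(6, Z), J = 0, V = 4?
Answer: Mul(9, I, Pow(6, Rational(1, 2))) ≈ Mul(22.045, I)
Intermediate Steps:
Function('d')(K, f) = 0
Function('n')(Z, T) = 2 (Function('n')(Z, T) = Add(2, 0) = 2)
x = 10 (x = Add(1, Mul(-1, -9)) = Add(1, 9) = 10)
Function('E')(D, q) = 10
Pow(Add(Function('E')(Mul(-2, -10), Function('n')(J, V)), -496), Rational(1, 2)) = Pow(Add(10, -496), Rational(1, 2)) = Pow(-486, Rational(1, 2)) = Mul(9, I, Pow(6, Rational(1, 2)))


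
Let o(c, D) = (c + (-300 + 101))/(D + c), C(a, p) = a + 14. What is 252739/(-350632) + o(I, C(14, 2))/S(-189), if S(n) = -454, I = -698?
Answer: -19298166481/26663810440 ≈ -0.72376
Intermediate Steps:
C(a, p) = 14 + a
o(c, D) = (-199 + c)/(D + c) (o(c, D) = (c - 199)/(D + c) = (-199 + c)/(D + c))
252739/(-350632) + o(I, C(14, 2))/S(-189) = 252739/(-350632) + ((-199 - 698)/((14 + 14) - 698))/(-454) = 252739*(-1/350632) + (-897/(28 - 698))*(-1/454) = -252739/350632 + (-897/(-670))*(-1/454) = -252739/350632 - 1/670*(-897)*(-1/454) = -252739/350632 + (897/670)*(-1/454) = -252739/350632 - 897/304180 = -19298166481/26663810440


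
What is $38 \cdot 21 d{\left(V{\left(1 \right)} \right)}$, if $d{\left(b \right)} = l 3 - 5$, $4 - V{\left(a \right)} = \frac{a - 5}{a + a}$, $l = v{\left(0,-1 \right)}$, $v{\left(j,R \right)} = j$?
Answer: $-3990$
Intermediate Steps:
$l = 0$
$V{\left(a \right)} = 4 - \frac{-5 + a}{2 a}$ ($V{\left(a \right)} = 4 - \frac{a - 5}{a + a} = 4 - \frac{-5 + a}{2 a}$)
$d{\left(b \right)} = -5$ ($d{\left(b \right)} = 0 \cdot 3 - 5 = 0 - 5 = -5$)
$38 \cdot 21 d{\left(V{\left(1 \right)} \right)} = 38 \cdot 21 \left(-5\right) = 798 \left(-5\right) = -3990$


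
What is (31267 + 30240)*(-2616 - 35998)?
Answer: -2375031298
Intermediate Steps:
(31267 + 30240)*(-2616 - 35998) = 61507*(-38614) = -2375031298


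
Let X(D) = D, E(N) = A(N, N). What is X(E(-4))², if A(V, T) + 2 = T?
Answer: 36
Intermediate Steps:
A(V, T) = -2 + T
E(N) = -2 + N
X(E(-4))² = (-2 - 4)² = (-6)² = 36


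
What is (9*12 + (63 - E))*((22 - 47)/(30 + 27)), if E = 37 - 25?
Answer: -1325/19 ≈ -69.737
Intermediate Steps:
E = 12
(9*12 + (63 - E))*((22 - 47)/(30 + 27)) = (9*12 + (63 - 1*12))*((22 - 47)/(30 + 27)) = (108 + (63 - 12))*(-25/57) = (108 + 51)*(-25*1/57) = 159*(-25/57) = -1325/19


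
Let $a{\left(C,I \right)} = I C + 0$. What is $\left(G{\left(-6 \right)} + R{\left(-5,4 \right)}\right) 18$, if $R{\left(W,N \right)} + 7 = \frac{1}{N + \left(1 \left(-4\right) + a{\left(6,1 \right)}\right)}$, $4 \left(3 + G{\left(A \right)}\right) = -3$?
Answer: $- \frac{381}{2} \approx -190.5$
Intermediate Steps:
$a{\left(C,I \right)} = C I$ ($a{\left(C,I \right)} = C I + 0 = C I$)
$G{\left(A \right)} = - \frac{15}{4}$ ($G{\left(A \right)} = -3 + \frac{1}{4} \left(-3\right) = -3 - \frac{3}{4} = - \frac{15}{4}$)
$R{\left(W,N \right)} = -7 + \frac{1}{2 + N}$ ($R{\left(W,N \right)} = -7 + \frac{1}{N + \left(1 \left(-4\right) + 6 \cdot 1\right)} = -7 + \frac{1}{N + \left(-4 + 6\right)} = -7 + \frac{1}{N + 2} = -7 + \frac{1}{2 + N}$)
$\left(G{\left(-6 \right)} + R{\left(-5,4 \right)}\right) 18 = \left(- \frac{15}{4} + \frac{-13 - 28}{2 + 4}\right) 18 = \left(- \frac{15}{4} + \frac{-13 - 28}{6}\right) 18 = \left(- \frac{15}{4} + \frac{1}{6} \left(-41\right)\right) 18 = \left(- \frac{15}{4} - \frac{41}{6}\right) 18 = \left(- \frac{127}{12}\right) 18 = - \frac{381}{2}$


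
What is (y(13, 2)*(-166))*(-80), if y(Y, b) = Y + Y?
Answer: 345280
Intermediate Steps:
y(Y, b) = 2*Y
(y(13, 2)*(-166))*(-80) = ((2*13)*(-166))*(-80) = (26*(-166))*(-80) = -4316*(-80) = 345280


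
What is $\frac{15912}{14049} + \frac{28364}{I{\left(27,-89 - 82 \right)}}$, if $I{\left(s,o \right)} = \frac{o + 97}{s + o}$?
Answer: $\frac{3187952104}{57757} \approx 55196.0$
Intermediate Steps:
$I{\left(s,o \right)} = \frac{97 + o}{o + s}$
$\frac{15912}{14049} + \frac{28364}{I{\left(27,-89 - 82 \right)}} = \frac{15912}{14049} + \frac{28364}{\frac{1}{\left(-89 - 82\right) + 27} \left(97 - 171\right)} = 15912 \cdot \frac{1}{14049} + \frac{28364}{\frac{1}{\left(-89 - 82\right) + 27} \left(97 - 171\right)} = \frac{1768}{1561} + \frac{28364}{\frac{1}{-171 + 27} \left(97 - 171\right)} = \frac{1768}{1561} + \frac{28364}{\frac{1}{-144} \left(-74\right)} = \frac{1768}{1561} + \frac{28364}{\left(- \frac{1}{144}\right) \left(-74\right)} = \frac{1768}{1561} + \frac{28364}{\frac{37}{72}} = \frac{1768}{1561} + 28364 \cdot \frac{72}{37} = \frac{1768}{1561} + \frac{2042208}{37} = \frac{3187952104}{57757}$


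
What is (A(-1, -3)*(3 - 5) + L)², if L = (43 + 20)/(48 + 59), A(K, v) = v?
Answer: 497025/11449 ≈ 43.412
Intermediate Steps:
L = 63/107 ≈ 0.58879
(A(-1, -3)*(3 - 5) + L)² = (-3*(3 - 5) + 63/107)² = (-3*(-2) + 63/107)² = (6 + 63/107)² = (705/107)² = 497025/11449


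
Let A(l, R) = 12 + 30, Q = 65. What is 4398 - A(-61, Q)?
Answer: 4356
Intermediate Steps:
A(l, R) = 42
4398 - A(-61, Q) = 4398 - 1*42 = 4398 - 42 = 4356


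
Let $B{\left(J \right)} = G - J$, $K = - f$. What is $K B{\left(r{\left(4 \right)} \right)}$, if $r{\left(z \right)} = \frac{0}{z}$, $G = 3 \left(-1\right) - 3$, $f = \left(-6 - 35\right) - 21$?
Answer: $-372$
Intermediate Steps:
$f = -62$ ($f = -41 - 21 = -62$)
$K = 62$ ($K = \left(-1\right) \left(-62\right) = 62$)
$G = -6$ ($G = -3 - 3 = -6$)
$r{\left(z \right)} = 0$
$B{\left(J \right)} = -6 - J$
$K B{\left(r{\left(4 \right)} \right)} = 62 \left(-6 - 0\right) = 62 \left(-6 + 0\right) = 62 \left(-6\right) = -372$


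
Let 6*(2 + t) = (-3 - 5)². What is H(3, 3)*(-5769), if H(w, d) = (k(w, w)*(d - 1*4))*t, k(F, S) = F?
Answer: 149994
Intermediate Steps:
t = 26/3 (t = -2 + (-3 - 5)²/6 = -2 + (⅙)*(-8)² = -2 + (⅙)*64 = -2 + 32/3 = 26/3 ≈ 8.6667)
H(w, d) = 26*w*(-4 + d)/3 (H(w, d) = (w*(d - 1*4))*(26/3) = (w*(d - 4))*(26/3) = (w*(-4 + d))*(26/3) = 26*w*(-4 + d)/3)
H(3, 3)*(-5769) = ((26/3)*3*(-4 + 3))*(-5769) = ((26/3)*3*(-1))*(-5769) = -26*(-5769) = 149994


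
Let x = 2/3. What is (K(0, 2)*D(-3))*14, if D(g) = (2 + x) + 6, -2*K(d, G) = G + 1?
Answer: -182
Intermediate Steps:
K(d, G) = -1/2 - G/2 (K(d, G) = -(G + 1)/2 = -(1 + G)/2 = -1/2 - G/2)
x = 2/3 (x = 2*(1/3) = 2/3 ≈ 0.66667)
D(g) = 26/3 (D(g) = (2 + 2/3) + 6 = 8/3 + 6 = 26/3)
(K(0, 2)*D(-3))*14 = ((-1/2 - 1/2*2)*(26/3))*14 = ((-1/2 - 1)*(26/3))*14 = -3/2*26/3*14 = -13*14 = -182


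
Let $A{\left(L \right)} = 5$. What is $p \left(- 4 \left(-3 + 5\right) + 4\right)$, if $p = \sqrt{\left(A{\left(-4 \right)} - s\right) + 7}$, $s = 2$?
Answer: $- 4 \sqrt{10} \approx -12.649$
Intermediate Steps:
$p = \sqrt{10}$ ($p = \sqrt{\left(5 - 2\right) + 7} = \sqrt{3 + 7} = \sqrt{10} \approx 3.1623$)
$p \left(- 4 \left(-3 + 5\right) + 4\right) = \sqrt{10} \left(- 4 \left(-3 + 5\right) + 4\right) = \sqrt{10} \left(\left(-4\right) 2 + 4\right) = \sqrt{10} \left(-8 + 4\right) = \sqrt{10} \left(-4\right) = - 4 \sqrt{10}$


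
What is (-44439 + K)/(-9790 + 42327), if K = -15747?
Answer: -60186/32537 ≈ -1.8498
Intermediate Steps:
(-44439 + K)/(-9790 + 42327) = (-44439 - 15747)/(-9790 + 42327) = -60186/32537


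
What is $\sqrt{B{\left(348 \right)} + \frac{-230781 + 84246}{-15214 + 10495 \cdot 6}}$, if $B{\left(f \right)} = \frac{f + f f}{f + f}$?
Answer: $\frac{\sqrt{97743243893}}{23878} \approx 13.093$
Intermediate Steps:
$B{\left(f \right)} = \frac{f + f^{2}}{2 f}$
$\sqrt{B{\left(348 \right)} + \frac{-230781 + 84246}{-15214 + 10495 \cdot 6}} = \sqrt{\left(\frac{1}{2} + \frac{1}{2} \cdot 348\right) + \frac{-230781 + 84246}{-15214 + 10495 \cdot 6}} = \sqrt{\left(\frac{1}{2} + 174\right) - \frac{146535}{-15214 + 62970}} = \sqrt{\frac{349}{2} - \frac{146535}{47756}} = \sqrt{\frac{8186887}{47756}} = \frac{\sqrt{97743243893}}{23878}$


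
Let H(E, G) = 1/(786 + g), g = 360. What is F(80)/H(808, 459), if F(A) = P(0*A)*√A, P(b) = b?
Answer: 0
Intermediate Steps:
H(E, G) = 1/1146 (H(E, G) = 1/(786 + 360) = 1/1146)
F(A) = 0 (F(A) = (0*A)*√A = 0*√A = 0)
F(80)/H(808, 459) = 0/(1/1146) = 0*1146 = 0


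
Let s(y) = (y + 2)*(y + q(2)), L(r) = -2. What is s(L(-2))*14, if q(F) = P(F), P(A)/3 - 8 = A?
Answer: 0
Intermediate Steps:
P(A) = 24 + 3*A
q(F) = 24 + 3*F
s(y) = (2 + y)*(30 + y) (s(y) = (y + 2)*(y + (24 + 3*2)) = (2 + y)*(y + (24 + 6)) = (2 + y)*(y + 30) = (2 + y)*(30 + y))
s(L(-2))*14 = (60 + (-2)**2 + 32*(-2))*14 = (60 + 4 - 64)*14 = 0*14 = 0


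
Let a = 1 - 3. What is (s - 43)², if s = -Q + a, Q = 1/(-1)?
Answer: 1936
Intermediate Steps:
a = -2
Q = -1
s = -1 (s = -1*(-1) - 2 = 1 - 2 = -1)
(s - 43)² = (-1 - 43)² = (-44)² = 1936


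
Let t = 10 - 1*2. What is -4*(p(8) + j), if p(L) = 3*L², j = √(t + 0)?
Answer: -768 - 8*√2 ≈ -779.31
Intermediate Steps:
t = 8 (t = 10 - 2 = 8)
j = 2*√2 (j = √(8 + 0) = √8 = 2*√2 ≈ 2.8284)
-4*(p(8) + j) = -4*(3*8² + 2*√2) = -4*(3*64 + 2*√2) = -4*(192 + 2*√2) = -768 - 8*√2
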